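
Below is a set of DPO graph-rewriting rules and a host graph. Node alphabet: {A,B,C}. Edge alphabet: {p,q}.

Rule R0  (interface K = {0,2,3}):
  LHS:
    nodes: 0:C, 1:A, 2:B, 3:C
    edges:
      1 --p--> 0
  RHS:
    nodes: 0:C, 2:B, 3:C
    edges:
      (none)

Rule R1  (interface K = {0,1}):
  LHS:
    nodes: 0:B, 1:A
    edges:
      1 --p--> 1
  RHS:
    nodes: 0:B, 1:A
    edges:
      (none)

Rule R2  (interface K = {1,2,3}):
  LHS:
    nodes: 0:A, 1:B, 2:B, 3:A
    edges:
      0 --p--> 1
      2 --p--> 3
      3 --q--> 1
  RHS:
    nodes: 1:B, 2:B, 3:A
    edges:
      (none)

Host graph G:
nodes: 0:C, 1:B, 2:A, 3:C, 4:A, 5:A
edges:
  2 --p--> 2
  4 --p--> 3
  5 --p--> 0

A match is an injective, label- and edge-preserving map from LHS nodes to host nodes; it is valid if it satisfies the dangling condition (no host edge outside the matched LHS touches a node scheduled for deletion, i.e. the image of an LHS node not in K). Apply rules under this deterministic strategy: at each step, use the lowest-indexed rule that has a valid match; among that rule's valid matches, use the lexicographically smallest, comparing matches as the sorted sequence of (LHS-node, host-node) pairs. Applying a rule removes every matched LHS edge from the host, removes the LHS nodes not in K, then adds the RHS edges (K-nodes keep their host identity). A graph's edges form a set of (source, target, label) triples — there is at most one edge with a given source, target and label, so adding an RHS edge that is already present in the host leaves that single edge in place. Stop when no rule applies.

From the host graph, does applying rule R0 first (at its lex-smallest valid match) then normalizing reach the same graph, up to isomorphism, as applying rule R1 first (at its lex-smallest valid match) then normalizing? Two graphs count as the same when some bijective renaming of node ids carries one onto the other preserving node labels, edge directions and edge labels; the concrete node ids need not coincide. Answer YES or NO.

branch R0-first: apply at {0↦0, 1↦5, 2↦1, 3↦3} → |E|=2, then 2 more step(s) → NF |V|=4 |E|=0 V={0:C, 1:B, 2:A, 3:C} E=∅
branch R1-first: apply at {0↦1, 1↦2} → |E|=2, then 2 more step(s) → NF |V|=4 |E|=0 V={0:C, 1:B, 2:A, 3:C} E=∅
graphs isomorphic (equal up to label-preserving node renaming)

Answer: YES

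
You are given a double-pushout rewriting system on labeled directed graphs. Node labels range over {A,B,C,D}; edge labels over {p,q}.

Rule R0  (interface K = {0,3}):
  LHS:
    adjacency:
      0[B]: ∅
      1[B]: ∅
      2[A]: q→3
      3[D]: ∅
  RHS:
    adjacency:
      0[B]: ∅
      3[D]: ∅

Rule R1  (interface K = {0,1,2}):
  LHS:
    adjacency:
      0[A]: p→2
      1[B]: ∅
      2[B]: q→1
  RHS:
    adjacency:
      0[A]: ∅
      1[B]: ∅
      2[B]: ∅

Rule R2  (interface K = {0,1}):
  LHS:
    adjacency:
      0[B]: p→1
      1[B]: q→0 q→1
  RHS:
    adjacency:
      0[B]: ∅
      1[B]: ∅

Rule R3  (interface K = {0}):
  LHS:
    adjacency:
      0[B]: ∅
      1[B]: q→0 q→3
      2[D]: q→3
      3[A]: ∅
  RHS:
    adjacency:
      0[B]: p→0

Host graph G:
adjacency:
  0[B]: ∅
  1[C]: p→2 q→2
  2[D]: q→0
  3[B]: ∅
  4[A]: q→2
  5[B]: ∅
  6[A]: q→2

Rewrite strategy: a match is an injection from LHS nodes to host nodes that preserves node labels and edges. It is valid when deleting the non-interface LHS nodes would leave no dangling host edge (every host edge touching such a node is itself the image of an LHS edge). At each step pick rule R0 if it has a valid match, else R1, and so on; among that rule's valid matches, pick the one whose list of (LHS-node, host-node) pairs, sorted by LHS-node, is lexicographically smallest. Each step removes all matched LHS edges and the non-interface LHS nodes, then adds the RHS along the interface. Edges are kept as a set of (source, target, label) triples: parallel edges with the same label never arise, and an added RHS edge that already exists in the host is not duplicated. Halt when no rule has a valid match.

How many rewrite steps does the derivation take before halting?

Answer: 2

Derivation:
start.  V:7 E:5  edges: 1-p->2 1-q->2 2-q->0 4-q->2 6-q->2
1. fire R0 via {0↦0, 1↦3, 2↦4, 3↦2}  →  V:5 E:4  edges: 1-p->2 1-q->2 2-q->0 6-q->2
2. fire R0 via {0↦0, 1↦5, 2↦6, 3↦2}  →  V:3 E:3  edges: 1-p->2 1-q->2 2-q->0
normal form: no rule applies after step 2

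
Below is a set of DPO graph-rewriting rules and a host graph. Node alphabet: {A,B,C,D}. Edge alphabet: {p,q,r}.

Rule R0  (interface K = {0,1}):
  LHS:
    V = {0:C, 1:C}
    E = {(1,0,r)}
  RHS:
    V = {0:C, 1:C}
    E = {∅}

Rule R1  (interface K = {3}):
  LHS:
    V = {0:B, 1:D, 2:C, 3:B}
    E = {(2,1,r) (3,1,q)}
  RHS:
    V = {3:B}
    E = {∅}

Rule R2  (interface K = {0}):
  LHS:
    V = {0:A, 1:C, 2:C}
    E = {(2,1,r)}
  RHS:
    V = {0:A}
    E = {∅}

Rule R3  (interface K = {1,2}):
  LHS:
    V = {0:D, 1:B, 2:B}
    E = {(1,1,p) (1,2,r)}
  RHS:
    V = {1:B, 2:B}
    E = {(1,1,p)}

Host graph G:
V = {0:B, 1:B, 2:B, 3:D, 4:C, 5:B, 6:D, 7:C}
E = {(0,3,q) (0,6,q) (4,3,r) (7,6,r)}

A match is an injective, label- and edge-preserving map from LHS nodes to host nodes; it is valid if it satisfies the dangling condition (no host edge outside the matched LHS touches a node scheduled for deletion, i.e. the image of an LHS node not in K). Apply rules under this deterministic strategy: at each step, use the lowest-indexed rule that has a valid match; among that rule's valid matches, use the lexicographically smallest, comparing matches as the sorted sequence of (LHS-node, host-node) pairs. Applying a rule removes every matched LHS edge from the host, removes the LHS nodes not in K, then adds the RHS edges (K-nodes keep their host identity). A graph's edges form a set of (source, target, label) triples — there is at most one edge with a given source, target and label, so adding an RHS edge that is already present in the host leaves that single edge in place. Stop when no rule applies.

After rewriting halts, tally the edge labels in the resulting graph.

Answer: (no edges)

Derivation:
[0] host  ⇒  8 nodes, 4 edges  {0-q->3 0-q->6 4-r->3 7-r->6}
[1] R1 @ {0↦1, 1↦3, 2↦4, 3↦0}  ⇒  5 nodes, 2 edges  {0-q->6 7-r->6}
[2] R1 @ {0↦2, 1↦6, 2↦7, 3↦0}  ⇒  2 nodes, 0 edges  {∅}
final graph: no rule applies after step 2
NF edges: []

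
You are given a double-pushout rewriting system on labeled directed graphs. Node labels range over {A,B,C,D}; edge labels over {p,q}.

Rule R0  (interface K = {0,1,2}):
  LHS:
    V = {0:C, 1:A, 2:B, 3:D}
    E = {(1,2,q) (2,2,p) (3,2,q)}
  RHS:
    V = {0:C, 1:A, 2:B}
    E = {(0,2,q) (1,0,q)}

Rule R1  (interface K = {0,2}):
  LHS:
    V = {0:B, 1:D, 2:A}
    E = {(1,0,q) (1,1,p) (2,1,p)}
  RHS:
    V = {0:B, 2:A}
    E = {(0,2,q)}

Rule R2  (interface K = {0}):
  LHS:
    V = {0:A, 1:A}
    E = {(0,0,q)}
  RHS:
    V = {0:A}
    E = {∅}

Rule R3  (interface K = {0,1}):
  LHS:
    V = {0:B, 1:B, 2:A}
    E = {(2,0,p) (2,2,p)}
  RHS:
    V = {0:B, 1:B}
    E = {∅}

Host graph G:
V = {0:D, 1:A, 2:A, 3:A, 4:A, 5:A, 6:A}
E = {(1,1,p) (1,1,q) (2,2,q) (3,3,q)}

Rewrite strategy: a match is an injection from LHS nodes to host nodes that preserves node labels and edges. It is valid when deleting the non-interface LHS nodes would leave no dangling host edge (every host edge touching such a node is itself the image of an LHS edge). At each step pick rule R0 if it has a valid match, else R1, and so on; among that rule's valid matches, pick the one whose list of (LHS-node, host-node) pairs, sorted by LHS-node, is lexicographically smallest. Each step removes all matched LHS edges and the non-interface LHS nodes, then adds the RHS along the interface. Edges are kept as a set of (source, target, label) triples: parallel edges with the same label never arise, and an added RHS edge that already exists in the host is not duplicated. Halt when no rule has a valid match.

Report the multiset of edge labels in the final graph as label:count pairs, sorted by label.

Answer: p:1

Steps:
start.  V:7 E:4  edges: 1-p->1 1-q->1 2-q->2 3-q->3
1. fire R2 via {0↦1, 1↦4}  →  V:6 E:3  edges: 1-p->1 2-q->2 3-q->3
2. fire R2 via {0↦2, 1↦5}  →  V:5 E:2  edges: 1-p->1 3-q->3
3. fire R2 via {0↦3, 1↦2}  →  V:4 E:1  edges: 1-p->1
halt: no rule applies after step 3
NF edges: [(1, 1, 'p')]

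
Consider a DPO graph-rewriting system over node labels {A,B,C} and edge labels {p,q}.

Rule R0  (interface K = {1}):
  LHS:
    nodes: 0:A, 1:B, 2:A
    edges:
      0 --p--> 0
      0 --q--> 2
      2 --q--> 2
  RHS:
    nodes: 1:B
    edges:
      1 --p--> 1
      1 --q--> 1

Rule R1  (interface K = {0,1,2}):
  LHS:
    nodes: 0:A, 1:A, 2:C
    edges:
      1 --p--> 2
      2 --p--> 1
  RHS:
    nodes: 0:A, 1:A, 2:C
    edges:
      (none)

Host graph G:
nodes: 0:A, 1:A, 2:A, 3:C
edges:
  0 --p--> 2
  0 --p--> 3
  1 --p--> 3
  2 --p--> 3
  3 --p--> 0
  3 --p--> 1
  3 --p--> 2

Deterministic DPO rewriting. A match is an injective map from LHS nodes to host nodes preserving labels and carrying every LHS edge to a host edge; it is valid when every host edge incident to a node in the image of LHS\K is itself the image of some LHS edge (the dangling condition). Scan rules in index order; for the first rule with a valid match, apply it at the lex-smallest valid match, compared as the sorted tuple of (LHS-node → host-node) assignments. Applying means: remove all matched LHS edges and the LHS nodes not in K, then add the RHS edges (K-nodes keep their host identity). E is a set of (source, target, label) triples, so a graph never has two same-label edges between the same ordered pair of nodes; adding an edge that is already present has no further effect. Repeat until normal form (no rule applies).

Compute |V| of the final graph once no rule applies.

Answer: 4

Steps:
[0] host  ⇒  4 nodes, 7 edges  {0-p->2 0-p->3 1-p->3 2-p->3 3-p->0 3-p->1 3-p->2}
[1] R1 @ {0↦0, 1↦1, 2↦3}  ⇒  4 nodes, 5 edges  {0-p->2 0-p->3 2-p->3 3-p->0 3-p->2}
[2] R1 @ {0↦0, 1↦2, 2↦3}  ⇒  4 nodes, 3 edges  {0-p->2 0-p->3 3-p->0}
[3] R1 @ {0↦1, 1↦0, 2↦3}  ⇒  4 nodes, 1 edges  {0-p->2}
final graph: no rule applies after step 3
NF nodes: {0:A, 1:A, 2:A, 3:C}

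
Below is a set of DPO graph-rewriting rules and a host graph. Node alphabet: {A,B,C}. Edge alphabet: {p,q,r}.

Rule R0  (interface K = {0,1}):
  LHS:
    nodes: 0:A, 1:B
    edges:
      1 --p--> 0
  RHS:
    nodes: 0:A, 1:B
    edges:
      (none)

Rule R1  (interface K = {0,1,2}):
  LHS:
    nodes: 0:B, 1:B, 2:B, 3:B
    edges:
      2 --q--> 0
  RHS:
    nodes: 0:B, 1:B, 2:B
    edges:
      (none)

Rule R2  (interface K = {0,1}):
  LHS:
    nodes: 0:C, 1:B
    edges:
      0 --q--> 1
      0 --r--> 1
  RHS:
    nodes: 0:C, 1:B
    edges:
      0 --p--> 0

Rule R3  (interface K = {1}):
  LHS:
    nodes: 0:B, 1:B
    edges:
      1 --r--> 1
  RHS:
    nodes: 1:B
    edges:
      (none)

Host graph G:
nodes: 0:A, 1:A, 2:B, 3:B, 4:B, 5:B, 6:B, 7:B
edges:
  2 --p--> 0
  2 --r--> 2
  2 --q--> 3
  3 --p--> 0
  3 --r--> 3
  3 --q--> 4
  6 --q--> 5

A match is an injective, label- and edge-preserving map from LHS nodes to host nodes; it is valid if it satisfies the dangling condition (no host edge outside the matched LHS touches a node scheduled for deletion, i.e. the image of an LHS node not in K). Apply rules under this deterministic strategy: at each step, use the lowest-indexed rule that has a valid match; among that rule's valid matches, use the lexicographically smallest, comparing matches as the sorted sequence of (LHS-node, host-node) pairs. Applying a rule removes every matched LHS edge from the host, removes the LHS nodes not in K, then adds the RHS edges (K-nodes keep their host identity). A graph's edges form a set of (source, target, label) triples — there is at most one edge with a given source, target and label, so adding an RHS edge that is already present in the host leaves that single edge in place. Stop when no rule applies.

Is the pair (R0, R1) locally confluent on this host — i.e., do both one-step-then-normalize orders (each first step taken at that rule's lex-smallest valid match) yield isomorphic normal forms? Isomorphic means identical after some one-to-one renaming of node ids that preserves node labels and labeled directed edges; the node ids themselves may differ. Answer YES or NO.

Answer: YES

Steps:
branch R0-first: apply at {0↦0, 1↦2} → |E|=6, then 2 more step(s) → NF |V|=7 |E|=4 V={0:A, 1:A, 2:B, 3:B, 4:B, 5:B, 6:B} E=2-r->2 3-r->3 3-q->4 6-q->5
branch R1-first: apply at {0↦3, 1↦4, 2↦2, 3↦7} → |E|=6, then 2 more step(s) → NF |V|=7 |E|=4 V={0:A, 1:A, 2:B, 3:B, 4:B, 5:B, 6:B} E=2-r->2 3-r->3 3-q->4 6-q->5
graphs isomorphic (equal up to label-preserving node renaming)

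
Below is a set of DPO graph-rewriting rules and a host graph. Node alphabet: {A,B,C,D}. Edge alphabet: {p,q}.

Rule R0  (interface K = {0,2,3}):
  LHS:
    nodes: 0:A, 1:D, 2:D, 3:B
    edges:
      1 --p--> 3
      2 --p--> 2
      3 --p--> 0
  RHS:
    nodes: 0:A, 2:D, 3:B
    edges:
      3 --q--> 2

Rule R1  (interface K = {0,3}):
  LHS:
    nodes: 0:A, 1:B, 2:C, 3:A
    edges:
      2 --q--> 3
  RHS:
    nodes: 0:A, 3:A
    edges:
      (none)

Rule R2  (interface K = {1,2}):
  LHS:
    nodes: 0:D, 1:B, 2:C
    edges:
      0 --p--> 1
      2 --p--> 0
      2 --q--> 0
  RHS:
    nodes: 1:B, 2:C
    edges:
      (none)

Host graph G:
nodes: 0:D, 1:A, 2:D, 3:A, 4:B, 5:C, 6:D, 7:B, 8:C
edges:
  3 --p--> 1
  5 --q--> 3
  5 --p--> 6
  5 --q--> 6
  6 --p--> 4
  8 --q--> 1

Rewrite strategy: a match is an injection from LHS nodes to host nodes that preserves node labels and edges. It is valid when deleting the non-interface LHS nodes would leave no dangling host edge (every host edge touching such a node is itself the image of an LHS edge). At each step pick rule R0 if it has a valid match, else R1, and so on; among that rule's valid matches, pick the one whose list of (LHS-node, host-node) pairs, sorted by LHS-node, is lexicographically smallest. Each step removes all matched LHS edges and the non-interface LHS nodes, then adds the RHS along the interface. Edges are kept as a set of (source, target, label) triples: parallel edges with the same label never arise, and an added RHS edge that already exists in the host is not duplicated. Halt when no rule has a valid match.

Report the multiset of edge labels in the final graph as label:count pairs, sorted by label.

initial: |V|=9 |E|=6  E = 3-p->1 5-q->3 5-p->6 5-q->6 6-p->4 8-q->1
step 1: apply R1 at {0↦3, 1↦7, 2↦8, 3↦1}  → |V|=7 |E|=5  E = 3-p->1 5-q->3 5-p->6 5-q->6 6-p->4
step 2: apply R2 at {0↦6, 1↦4, 2↦5}  → |V|=6 |E|=2  E = 3-p->1 5-q->3
step 3: apply R1 at {0↦1, 1↦4, 2↦5, 3↦3}  → |V|=4 |E|=1  E = 3-p->1
final graph: no rule applies after step 3
NF edges: [(3, 1, 'p')]

Answer: p:1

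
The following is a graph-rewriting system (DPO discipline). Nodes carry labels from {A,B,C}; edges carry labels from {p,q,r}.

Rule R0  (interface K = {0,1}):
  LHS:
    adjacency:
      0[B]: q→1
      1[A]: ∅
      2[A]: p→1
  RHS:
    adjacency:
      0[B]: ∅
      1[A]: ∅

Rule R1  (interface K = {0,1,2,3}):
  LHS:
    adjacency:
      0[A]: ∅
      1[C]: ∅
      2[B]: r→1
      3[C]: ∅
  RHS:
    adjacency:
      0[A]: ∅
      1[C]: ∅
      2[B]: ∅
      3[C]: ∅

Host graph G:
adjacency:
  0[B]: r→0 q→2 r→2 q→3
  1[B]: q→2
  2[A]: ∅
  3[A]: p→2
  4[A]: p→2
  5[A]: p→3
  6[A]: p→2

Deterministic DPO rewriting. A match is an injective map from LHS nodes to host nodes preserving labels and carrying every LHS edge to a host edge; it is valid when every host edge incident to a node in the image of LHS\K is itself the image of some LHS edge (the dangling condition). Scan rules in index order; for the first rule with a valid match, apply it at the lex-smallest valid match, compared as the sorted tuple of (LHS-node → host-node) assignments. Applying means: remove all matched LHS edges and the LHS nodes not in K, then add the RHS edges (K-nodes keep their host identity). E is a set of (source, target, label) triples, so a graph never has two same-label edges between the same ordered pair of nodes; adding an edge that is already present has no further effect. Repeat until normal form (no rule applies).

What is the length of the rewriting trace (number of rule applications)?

start.  V:7 E:9  edges: 0-r->0 0-q->2 0-r->2 0-q->3 1-q->2 3-p->2 4-p->2 5-p->3 6-p->2
1. fire R0 via {0↦0, 1↦2, 2↦4}  →  V:6 E:7  edges: 0-r->0 0-r->2 0-q->3 1-q->2 3-p->2 5-p->3 6-p->2
2. fire R0 via {0↦0, 1↦3, 2↦5}  →  V:5 E:5  edges: 0-r->0 0-r->2 1-q->2 3-p->2 6-p->2
3. fire R0 via {0↦1, 1↦2, 2↦3}  →  V:4 E:3  edges: 0-r->0 0-r->2 6-p->2
halt: no rule applies after step 3

Answer: 3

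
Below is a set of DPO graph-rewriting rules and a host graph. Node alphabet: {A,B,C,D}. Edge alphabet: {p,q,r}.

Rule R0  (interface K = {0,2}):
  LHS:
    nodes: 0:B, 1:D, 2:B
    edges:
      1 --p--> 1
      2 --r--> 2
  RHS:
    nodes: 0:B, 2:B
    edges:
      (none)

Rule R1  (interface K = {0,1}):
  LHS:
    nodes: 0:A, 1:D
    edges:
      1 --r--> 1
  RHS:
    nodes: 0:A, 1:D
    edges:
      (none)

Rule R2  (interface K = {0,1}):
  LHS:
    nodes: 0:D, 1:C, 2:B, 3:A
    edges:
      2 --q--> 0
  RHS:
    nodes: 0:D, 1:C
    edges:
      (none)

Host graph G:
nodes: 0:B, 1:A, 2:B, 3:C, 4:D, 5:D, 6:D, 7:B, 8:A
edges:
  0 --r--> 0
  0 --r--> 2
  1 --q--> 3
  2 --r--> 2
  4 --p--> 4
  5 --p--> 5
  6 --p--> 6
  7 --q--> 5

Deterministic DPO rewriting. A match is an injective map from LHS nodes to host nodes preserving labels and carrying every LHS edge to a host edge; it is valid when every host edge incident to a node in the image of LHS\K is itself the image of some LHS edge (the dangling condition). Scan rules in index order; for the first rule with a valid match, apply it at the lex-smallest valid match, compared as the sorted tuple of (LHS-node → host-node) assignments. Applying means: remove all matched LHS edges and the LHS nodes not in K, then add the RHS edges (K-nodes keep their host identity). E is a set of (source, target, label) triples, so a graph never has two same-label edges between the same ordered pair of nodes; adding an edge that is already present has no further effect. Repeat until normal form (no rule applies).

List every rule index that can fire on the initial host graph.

R0: 8 valid matches — {0↦0, 1↦4, 2↦2}, {0↦0, 1↦6, 2↦2}, {0↦2, 1↦4, 2↦0} (+5 more)
R1: no valid match — LHS pattern not found
R2: 1 valid match — {0↦5, 1↦3, 2↦7, 3↦8}

Answer: [R0,R2]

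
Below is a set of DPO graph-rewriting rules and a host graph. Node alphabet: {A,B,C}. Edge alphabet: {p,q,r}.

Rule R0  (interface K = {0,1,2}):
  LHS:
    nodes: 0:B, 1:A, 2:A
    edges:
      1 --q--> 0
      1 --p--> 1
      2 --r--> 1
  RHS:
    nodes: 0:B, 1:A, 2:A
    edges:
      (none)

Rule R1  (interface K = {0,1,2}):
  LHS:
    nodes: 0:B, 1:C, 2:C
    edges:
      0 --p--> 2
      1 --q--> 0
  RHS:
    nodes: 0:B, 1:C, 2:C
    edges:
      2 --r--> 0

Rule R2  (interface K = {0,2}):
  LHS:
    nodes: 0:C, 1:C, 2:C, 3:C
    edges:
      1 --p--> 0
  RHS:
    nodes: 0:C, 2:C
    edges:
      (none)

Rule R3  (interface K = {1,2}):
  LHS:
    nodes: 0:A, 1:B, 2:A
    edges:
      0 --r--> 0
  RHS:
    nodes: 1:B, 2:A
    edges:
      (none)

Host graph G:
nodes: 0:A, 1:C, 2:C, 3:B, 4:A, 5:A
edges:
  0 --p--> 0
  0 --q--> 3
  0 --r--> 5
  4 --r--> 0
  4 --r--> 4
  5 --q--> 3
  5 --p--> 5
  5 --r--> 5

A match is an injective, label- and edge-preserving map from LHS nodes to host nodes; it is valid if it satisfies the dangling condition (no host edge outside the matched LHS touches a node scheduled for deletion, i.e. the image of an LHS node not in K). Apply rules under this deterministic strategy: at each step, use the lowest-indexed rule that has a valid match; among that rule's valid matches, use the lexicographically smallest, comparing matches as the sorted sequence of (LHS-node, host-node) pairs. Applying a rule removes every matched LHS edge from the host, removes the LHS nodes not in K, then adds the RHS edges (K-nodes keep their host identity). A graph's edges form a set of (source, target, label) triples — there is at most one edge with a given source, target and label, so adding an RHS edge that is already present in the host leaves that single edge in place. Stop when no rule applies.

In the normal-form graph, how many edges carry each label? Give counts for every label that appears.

Answer: (no edges)

Steps:
initial: |V|=6 |E|=8  E = 0-p->0 0-q->3 0-r->5 4-r->0 4-r->4 5-q->3 5-p->5 5-r->5
step 1: apply R0 at {0↦3, 1↦0, 2↦4}  → |V|=6 |E|=5  E = 0-r->5 4-r->4 5-q->3 5-p->5 5-r->5
step 2: apply R0 at {0↦3, 1↦5, 2↦0}  → |V|=6 |E|=2  E = 4-r->4 5-r->5
step 3: apply R3 at {0↦4, 1↦3, 2↦0}  → |V|=5 |E|=1  E = 5-r->5
step 4: apply R3 at {0↦5, 1↦3, 2↦0}  → |V|=4 |E|=0  E = ∅
halt: no rule applies after step 4
NF edges: []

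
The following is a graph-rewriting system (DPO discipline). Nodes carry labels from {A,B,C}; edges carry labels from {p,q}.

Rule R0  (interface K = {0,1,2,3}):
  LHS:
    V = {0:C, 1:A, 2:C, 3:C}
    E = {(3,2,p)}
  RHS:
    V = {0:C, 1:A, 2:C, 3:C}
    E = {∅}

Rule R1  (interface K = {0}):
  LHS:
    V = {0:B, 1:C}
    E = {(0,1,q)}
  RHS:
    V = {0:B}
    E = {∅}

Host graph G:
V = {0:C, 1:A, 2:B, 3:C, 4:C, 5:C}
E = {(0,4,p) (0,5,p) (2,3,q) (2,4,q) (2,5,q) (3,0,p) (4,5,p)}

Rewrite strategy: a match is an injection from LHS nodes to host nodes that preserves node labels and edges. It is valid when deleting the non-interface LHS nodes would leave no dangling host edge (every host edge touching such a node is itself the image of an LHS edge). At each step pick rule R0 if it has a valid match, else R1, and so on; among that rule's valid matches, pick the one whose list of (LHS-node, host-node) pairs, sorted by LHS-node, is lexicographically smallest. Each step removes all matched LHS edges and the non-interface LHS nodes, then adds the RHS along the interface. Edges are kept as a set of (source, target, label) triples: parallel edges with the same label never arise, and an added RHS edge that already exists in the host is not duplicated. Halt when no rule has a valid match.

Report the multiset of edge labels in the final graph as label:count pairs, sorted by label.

Answer: (no edges)

Rewrite trace:
[0] host  ⇒  6 nodes, 7 edges  {0-p->4 0-p->5 2-q->3 2-q->4 2-q->5 3-p->0 4-p->5}
[1] R0 @ {0↦0, 1↦1, 2↦5, 3↦4}  ⇒  6 nodes, 6 edges  {0-p->4 0-p->5 2-q->3 2-q->4 2-q->5 3-p->0}
[2] R0 @ {0↦3, 1↦1, 2↦4, 3↦0}  ⇒  6 nodes, 5 edges  {0-p->5 2-q->3 2-q->4 2-q->5 3-p->0}
[3] R0 @ {0↦3, 1↦1, 2↦5, 3↦0}  ⇒  6 nodes, 4 edges  {2-q->3 2-q->4 2-q->5 3-p->0}
[4] R0 @ {0↦4, 1↦1, 2↦0, 3↦3}  ⇒  6 nodes, 3 edges  {2-q->3 2-q->4 2-q->5}
[5] R1 @ {0↦2, 1↦3}  ⇒  5 nodes, 2 edges  {2-q->4 2-q->5}
[6] R1 @ {0↦2, 1↦4}  ⇒  4 nodes, 1 edges  {2-q->5}
[7] R1 @ {0↦2, 1↦5}  ⇒  3 nodes, 0 edges  {∅}
final graph: no rule applies after step 7
NF edges: []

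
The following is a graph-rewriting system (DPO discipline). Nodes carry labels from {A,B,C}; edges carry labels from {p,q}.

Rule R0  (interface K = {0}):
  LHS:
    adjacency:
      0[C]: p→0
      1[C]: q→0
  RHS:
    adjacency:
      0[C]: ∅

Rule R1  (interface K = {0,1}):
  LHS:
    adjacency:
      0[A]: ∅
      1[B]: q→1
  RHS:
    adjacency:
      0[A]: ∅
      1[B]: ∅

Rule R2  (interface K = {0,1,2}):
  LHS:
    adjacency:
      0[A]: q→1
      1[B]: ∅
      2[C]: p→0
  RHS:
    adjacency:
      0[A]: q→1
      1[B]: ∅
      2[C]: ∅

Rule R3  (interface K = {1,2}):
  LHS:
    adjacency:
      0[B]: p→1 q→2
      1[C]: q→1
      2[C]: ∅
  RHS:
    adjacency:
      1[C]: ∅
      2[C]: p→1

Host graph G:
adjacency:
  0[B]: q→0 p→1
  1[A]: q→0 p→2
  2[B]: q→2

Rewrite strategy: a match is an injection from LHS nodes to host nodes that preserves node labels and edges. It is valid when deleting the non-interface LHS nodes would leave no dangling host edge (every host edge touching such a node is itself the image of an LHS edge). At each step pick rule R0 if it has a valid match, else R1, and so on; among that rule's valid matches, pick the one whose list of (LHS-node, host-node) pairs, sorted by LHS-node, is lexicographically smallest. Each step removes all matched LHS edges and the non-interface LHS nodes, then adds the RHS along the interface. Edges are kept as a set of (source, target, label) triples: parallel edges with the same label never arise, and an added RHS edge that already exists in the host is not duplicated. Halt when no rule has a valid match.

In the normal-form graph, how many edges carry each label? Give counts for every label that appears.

start.  V:3 E:5  edges: 0-q->0 0-p->1 1-q->0 1-p->2 2-q->2
1. fire R1 via {0↦1, 1↦0}  →  V:3 E:4  edges: 0-p->1 1-q->0 1-p->2 2-q->2
2. fire R1 via {0↦1, 1↦2}  →  V:3 E:3  edges: 0-p->1 1-q->0 1-p->2
normal form: no rule applies after step 2
NF edges: [(0, 1, 'p'), (1, 0, 'q'), (1, 2, 'p')]

Answer: p:2 q:1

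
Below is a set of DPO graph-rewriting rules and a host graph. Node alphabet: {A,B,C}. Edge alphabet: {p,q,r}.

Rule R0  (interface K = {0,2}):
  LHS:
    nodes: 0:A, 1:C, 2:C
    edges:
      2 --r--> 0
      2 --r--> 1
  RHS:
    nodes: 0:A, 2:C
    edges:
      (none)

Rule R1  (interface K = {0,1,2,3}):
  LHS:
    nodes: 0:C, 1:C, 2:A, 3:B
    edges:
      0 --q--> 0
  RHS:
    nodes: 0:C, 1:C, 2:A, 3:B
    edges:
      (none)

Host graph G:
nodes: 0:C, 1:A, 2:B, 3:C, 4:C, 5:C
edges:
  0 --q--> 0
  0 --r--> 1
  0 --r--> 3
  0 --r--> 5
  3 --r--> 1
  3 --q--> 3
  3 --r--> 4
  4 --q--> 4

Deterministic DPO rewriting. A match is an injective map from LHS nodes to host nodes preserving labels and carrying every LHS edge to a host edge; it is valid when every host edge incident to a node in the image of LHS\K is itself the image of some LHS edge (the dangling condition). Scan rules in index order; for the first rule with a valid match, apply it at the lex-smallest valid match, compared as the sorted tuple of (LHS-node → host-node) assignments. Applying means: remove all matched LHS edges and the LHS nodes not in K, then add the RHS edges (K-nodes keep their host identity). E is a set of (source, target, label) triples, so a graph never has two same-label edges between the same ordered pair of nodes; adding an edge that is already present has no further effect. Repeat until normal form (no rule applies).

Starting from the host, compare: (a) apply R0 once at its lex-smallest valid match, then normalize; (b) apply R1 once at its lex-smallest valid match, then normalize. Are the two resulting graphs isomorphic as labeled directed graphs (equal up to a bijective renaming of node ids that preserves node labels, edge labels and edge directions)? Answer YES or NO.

Answer: YES

Rewrite trace:
branch R0-first: apply at {0↦1, 1↦5, 2↦0} → |E|=6, then 4 more step(s) → NF |V|=4 |E|=1 V={0:C, 1:A, 2:B, 3:C} E=0-r->3
branch R1-first: apply at {0↦0, 1↦3, 2↦1, 3↦2} → |E|=7, then 4 more step(s) → NF |V|=4 |E|=1 V={0:C, 1:A, 2:B, 3:C} E=0-r->3
graphs isomorphic (equal up to label-preserving node renaming)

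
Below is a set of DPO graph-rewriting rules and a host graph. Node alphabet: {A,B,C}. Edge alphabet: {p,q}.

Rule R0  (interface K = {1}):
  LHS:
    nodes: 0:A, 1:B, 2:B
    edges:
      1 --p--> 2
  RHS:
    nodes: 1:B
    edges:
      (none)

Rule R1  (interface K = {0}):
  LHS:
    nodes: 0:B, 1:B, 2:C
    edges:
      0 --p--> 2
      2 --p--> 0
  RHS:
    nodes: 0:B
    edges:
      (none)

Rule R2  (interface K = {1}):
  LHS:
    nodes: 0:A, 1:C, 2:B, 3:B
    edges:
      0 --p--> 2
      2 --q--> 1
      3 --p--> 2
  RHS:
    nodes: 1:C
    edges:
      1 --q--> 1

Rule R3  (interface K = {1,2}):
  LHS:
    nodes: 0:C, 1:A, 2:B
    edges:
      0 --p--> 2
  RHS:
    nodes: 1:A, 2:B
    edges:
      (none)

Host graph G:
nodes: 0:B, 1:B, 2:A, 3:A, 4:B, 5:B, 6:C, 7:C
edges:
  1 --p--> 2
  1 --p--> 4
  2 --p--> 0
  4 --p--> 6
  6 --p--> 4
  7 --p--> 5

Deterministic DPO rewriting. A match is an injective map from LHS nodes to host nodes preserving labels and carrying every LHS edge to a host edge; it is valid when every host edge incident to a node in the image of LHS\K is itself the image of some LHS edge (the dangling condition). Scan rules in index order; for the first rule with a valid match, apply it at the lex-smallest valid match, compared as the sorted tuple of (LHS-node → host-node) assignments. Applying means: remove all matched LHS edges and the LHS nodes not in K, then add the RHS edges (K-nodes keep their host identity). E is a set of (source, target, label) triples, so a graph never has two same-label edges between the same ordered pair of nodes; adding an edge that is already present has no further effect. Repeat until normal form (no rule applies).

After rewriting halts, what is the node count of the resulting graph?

Answer: 3

Steps:
start.  V:8 E:6  edges: 1-p->2 1-p->4 2-p->0 4-p->6 6-p->4 7-p->5
1. fire R3 via {0↦7, 1↦2, 2↦5}  →  V:7 E:5  edges: 1-p->2 1-p->4 2-p->0 4-p->6 6-p->4
2. fire R1 via {0↦4, 1↦5, 2↦6}  →  V:5 E:3  edges: 1-p->2 1-p->4 2-p->0
3. fire R0 via {0↦3, 1↦1, 2↦4}  →  V:3 E:2  edges: 1-p->2 2-p->0
halt: no rule applies after step 3
NF nodes: {0:B, 1:B, 2:A}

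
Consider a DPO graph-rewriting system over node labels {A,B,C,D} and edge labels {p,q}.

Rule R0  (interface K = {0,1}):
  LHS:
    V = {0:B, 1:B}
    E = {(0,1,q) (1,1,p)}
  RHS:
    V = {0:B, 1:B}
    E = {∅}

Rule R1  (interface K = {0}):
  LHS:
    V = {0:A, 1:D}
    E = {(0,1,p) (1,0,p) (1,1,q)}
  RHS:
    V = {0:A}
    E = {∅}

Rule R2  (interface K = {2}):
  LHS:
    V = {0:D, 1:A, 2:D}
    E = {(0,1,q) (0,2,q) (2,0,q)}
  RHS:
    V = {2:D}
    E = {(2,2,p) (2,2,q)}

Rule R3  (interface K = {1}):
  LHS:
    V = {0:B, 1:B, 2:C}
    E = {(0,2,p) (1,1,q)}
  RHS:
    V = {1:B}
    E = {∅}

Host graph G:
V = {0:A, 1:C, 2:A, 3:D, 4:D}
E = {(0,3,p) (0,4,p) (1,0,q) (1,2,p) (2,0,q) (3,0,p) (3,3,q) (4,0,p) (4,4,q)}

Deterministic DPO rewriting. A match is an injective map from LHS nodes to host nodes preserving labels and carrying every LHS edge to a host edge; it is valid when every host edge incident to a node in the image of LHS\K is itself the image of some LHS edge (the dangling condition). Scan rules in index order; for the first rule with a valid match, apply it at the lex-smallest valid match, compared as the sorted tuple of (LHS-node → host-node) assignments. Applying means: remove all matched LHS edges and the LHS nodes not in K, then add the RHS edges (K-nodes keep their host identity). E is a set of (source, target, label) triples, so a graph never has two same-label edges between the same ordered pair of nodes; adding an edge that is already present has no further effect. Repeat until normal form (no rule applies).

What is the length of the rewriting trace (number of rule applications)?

Answer: 2

Steps:
[0] host  ⇒  5 nodes, 9 edges  {0-p->3 0-p->4 1-q->0 1-p->2 2-q->0 3-p->0 3-q->3 4-p->0 4-q->4}
[1] R1 @ {0↦0, 1↦3}  ⇒  4 nodes, 6 edges  {0-p->4 1-q->0 1-p->2 2-q->0 4-p->0 4-q->4}
[2] R1 @ {0↦0, 1↦4}  ⇒  3 nodes, 3 edges  {1-q->0 1-p->2 2-q->0}
normal form: no rule applies after step 2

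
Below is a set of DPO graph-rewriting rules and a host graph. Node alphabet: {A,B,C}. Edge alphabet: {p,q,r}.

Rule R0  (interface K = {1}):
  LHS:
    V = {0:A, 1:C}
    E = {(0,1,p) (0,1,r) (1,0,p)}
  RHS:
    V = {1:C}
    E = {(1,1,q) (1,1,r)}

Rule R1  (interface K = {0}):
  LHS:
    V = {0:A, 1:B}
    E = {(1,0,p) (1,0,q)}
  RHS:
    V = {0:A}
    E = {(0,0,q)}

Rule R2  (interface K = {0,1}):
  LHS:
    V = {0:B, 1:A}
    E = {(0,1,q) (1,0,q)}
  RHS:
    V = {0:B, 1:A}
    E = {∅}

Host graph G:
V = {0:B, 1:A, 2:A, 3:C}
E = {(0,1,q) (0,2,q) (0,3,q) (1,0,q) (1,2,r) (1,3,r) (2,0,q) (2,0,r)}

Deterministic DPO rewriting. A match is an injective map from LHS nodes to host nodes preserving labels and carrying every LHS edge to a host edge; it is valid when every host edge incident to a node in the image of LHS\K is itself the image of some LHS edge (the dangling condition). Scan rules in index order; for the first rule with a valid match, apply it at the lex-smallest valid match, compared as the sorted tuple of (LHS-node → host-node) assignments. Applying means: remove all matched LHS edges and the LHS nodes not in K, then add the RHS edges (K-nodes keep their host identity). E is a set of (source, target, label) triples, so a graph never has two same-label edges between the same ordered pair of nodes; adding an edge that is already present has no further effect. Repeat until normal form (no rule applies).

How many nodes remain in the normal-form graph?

Answer: 4

Steps:
[0] host  ⇒  4 nodes, 8 edges  {0-q->1 0-q->2 0-q->3 1-q->0 1-r->2 1-r->3 2-q->0 2-r->0}
[1] R2 @ {0↦0, 1↦1}  ⇒  4 nodes, 6 edges  {0-q->2 0-q->3 1-r->2 1-r->3 2-q->0 2-r->0}
[2] R2 @ {0↦0, 1↦2}  ⇒  4 nodes, 4 edges  {0-q->3 1-r->2 1-r->3 2-r->0}
halt: no rule applies after step 2
NF nodes: {0:B, 1:A, 2:A, 3:C}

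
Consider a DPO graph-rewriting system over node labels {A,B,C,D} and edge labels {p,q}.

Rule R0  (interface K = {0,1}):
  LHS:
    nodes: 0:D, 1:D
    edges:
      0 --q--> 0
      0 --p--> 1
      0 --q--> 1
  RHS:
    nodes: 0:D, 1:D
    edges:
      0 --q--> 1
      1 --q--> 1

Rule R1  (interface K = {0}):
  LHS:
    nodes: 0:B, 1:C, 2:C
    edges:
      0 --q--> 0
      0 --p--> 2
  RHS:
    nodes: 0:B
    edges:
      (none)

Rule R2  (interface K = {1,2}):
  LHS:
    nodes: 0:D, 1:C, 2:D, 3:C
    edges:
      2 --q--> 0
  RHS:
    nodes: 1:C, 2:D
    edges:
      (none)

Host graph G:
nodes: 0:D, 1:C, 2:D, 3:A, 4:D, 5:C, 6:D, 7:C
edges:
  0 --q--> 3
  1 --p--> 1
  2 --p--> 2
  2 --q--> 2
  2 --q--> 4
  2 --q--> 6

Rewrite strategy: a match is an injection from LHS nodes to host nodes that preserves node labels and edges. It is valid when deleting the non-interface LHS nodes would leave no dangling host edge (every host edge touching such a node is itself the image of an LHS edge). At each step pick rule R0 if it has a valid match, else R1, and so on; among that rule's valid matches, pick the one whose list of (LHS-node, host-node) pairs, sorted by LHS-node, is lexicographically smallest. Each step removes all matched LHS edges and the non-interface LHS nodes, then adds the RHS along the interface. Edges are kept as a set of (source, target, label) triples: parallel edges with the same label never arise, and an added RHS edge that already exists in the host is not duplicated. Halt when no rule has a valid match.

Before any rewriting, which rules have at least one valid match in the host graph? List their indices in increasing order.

R0: no valid match — LHS pattern not found
R1: no valid match — LHS pattern not found
R2: 8 valid matches — {0↦4, 1↦1, 2↦2, 3↦5}, {0↦4, 1↦1, 2↦2, 3↦7}, {0↦4, 1↦5, 2↦2, 3↦7} (+5 more)

Answer: [R2]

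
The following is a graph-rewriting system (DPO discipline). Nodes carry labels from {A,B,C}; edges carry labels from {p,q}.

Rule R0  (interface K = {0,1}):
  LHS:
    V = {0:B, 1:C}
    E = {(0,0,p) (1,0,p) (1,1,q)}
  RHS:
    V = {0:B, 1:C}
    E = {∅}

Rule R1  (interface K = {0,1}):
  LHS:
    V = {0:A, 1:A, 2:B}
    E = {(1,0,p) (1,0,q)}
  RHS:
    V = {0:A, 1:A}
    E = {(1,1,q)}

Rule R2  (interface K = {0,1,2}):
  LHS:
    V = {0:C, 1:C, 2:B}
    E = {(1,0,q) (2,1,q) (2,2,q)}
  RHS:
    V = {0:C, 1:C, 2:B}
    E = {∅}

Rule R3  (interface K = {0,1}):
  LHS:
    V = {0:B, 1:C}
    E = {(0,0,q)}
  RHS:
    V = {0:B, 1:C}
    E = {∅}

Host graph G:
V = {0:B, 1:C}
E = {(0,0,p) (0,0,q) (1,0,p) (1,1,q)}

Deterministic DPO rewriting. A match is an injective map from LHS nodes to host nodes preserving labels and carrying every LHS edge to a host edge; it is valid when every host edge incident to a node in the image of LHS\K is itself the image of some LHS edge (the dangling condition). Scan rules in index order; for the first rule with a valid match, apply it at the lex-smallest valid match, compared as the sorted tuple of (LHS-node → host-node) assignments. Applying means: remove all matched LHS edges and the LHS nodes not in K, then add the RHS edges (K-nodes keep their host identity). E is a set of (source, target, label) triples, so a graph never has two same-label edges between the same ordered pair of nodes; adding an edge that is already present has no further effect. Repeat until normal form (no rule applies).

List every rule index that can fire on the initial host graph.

Answer: [R0,R3]

Derivation:
R0: 1 valid match — {0↦0, 1↦1}
R1: no valid match — LHS pattern not found
R2: no valid match — LHS pattern not found
R3: 1 valid match — {0↦0, 1↦1}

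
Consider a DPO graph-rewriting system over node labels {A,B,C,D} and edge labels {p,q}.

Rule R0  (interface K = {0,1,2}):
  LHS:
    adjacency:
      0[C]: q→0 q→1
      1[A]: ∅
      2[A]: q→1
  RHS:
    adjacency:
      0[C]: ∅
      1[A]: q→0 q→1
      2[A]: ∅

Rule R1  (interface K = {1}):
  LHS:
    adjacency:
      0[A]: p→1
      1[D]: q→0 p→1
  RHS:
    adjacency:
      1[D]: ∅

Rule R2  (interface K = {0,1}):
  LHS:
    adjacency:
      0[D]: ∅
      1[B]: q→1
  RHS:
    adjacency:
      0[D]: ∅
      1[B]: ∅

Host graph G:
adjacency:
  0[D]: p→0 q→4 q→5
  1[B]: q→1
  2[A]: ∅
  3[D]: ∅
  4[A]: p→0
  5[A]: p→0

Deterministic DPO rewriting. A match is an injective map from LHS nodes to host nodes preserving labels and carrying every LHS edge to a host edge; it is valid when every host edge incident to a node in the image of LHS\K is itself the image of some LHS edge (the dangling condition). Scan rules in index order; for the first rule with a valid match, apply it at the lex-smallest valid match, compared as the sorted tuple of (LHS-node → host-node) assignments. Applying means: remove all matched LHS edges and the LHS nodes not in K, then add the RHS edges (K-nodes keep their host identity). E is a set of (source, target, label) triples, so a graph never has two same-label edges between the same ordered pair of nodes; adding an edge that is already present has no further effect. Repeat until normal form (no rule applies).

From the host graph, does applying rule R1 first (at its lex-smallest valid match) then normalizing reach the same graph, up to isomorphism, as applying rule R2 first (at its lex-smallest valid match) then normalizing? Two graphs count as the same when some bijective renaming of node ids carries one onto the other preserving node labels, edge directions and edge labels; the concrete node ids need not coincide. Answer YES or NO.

branch R1-first: apply at {0↦4, 1↦0} → |E|=3, then 1 more step(s) → NF |V|=5 |E|=2 V={0:D, 1:B, 2:A, 3:D, 5:A} E=0-q->5 5-p->0
branch R2-first: apply at {0↦0, 1↦1} → |E|=5, then 1 more step(s) → NF |V|=5 |E|=2 V={0:D, 1:B, 2:A, 3:D, 5:A} E=0-q->5 5-p->0
graphs isomorphic (equal up to label-preserving node renaming)

Answer: YES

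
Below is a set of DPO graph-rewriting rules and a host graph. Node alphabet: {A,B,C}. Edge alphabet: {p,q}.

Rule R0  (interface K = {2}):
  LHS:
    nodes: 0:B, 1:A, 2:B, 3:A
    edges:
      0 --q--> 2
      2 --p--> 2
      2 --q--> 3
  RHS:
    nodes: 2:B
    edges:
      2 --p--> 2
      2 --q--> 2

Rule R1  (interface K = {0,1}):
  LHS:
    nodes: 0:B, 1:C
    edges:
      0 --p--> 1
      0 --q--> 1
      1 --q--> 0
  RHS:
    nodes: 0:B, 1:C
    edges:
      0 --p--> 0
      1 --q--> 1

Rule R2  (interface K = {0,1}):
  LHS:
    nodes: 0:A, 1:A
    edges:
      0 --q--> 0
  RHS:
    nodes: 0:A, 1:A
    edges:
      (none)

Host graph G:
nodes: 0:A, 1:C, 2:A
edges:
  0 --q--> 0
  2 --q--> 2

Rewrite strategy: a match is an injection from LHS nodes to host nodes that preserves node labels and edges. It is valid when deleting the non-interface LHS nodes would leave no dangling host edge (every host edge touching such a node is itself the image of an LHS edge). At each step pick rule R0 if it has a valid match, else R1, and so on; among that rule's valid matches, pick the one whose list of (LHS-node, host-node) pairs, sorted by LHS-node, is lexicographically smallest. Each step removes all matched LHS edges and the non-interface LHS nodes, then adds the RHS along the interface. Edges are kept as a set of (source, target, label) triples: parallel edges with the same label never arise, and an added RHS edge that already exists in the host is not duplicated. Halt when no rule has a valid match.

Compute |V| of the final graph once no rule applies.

start.  V:3 E:2  edges: 0-q->0 2-q->2
1. fire R2 via {0↦0, 1↦2}  →  V:3 E:1  edges: 2-q->2
2. fire R2 via {0↦2, 1↦0}  →  V:3 E:0  edges: ∅
halt: no rule applies after step 2
NF nodes: {0:A, 1:C, 2:A}

Answer: 3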